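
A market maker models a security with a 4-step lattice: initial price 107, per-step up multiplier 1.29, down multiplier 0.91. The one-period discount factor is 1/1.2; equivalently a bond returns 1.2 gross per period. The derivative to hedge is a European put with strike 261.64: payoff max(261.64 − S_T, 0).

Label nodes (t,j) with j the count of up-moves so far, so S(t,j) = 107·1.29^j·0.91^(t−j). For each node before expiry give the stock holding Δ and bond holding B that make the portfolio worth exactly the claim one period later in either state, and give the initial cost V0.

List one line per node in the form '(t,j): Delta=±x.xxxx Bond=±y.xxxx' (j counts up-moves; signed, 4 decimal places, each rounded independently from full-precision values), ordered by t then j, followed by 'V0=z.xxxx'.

Under the risk-neutral measure, an up-move has probability p* = (R−d)/(u−d) = 0.7632 and values discount at R = 1.2.
Payoff layer (t=4): V(4,0)=188.2648, V(4,1)=157.6246, V(4,2)=114.1896, V(4,3)=52.6169, V(4,4)=0.0000
(3,0): S=80.6321. Δ = (V_up−V_dn)/(S_up−S_dn) = (157.6246−188.2648)/(104.0154−73.3752) = -1.0000. V = [p*·157.6246 + (1−p*)·188.2648]/1.2 = 137.4012. B = V − Δ·S = 218.0333.
(3,1): S=114.3026. Δ = (V_up−V_dn)/(S_up−S_dn) = (114.1896−157.6246)/(147.4504−104.0154) = -1.0000. V = [p*·114.1896 + (1−p*)·157.6246]/1.2 = 103.7307. B = V − Δ·S = 218.0333.
(3,2): S=162.0334. Δ = (V_up−V_dn)/(S_up−S_dn) = (52.6169−114.1896)/(209.0231−147.4504) = -1.0000. V = [p*·52.6169 + (1−p*)·114.1896]/1.2 = 55.9999. B = V − Δ·S = 218.0333.
(3,3): S=229.6957. Δ = (V_up−V_dn)/(S_up−S_dn) = (0.0000−52.6169)/(296.3075−209.0231) = -0.6028. V = [p*·0.0000 + (1−p*)·52.6169]/1.2 = 10.3849. B = V − Δ·S = 148.8504.
(2,0): S=88.6067. Δ = (V_up−V_dn)/(S_up−S_dn) = (103.7307−137.4012)/(114.3026−80.6321) = -1.0000. V = [p*·103.7307 + (1−p*)·137.4012]/1.2 = 93.0877. B = V − Δ·S = 181.6944.
(2,1): S=125.6073. Δ = (V_up−V_dn)/(S_up−S_dn) = (55.9999−103.7307)/(162.0334−114.3026) = -1.0000. V = [p*·55.9999 + (1−p*)·103.7307]/1.2 = 56.0871. B = V − Δ·S = 181.6944.
(2,2): S=178.0587. Δ = (V_up−V_dn)/(S_up−S_dn) = (10.3849−55.9999)/(229.6957−162.0334) = -0.6742. V = [p*·10.3849 + (1−p*)·55.9999]/1.2 = 17.6571. B = V − Δ·S = 137.6965.
(1,0): S=97.3700. Δ = (V_up−V_dn)/(S_up−S_dn) = (56.0871−93.0877)/(125.6073−88.6067) = -1.0000. V = [p*·56.0871 + (1−p*)·93.0877]/1.2 = 54.0420. B = V − Δ·S = 151.4120.
(1,1): S=138.0300. Δ = (V_up−V_dn)/(S_up−S_dn) = (17.6571−56.0871)/(178.0587−125.6073) = -0.7327. V = [p*·17.6571 + (1−p*)·56.0871]/1.2 = 22.2991. B = V − Δ·S = 123.4309.
(0,0): S=107.0000. Δ = (V_up−V_dn)/(S_up−S_dn) = (22.2991−54.0420)/(138.0300−97.3700) = -0.7807. V = [p*·22.2991 + (1−p*)·54.0420]/1.2 = 24.8476. B = V − Δ·S = 108.3817.
Root portfolio cost Δ·107+B reproduces V0=24.8476.

(0,0): Delta=-0.7807 Bond=108.3817
(1,0): Delta=-1.0000 Bond=151.4120
(1,1): Delta=-0.7327 Bond=123.4309
(2,0): Delta=-1.0000 Bond=181.6944
(2,1): Delta=-1.0000 Bond=181.6944
(2,2): Delta=-0.6742 Bond=137.6965
(3,0): Delta=-1.0000 Bond=218.0333
(3,1): Delta=-1.0000 Bond=218.0333
(3,2): Delta=-1.0000 Bond=218.0333
(3,3): Delta=-0.6028 Bond=148.8504
V0=24.8476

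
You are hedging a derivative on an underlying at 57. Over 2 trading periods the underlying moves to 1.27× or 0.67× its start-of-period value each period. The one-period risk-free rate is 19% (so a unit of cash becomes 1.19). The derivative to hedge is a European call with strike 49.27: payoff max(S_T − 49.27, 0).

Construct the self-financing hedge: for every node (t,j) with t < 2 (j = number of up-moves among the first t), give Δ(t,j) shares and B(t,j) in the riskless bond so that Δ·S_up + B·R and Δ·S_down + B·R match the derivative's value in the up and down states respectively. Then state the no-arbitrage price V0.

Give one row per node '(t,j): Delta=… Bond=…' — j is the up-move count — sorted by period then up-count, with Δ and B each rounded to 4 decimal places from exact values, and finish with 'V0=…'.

Risk-neutral probability p* = (R−d)/(u−d) = (1.19−0.67)/(1.27−0.67) = 0.8667.
Terminal values V(2,·): V(2,0)=0.0000, V(2,1)=0.0000, V(2,2)=42.6653
Node (1,0) S=38.1900: V=(p*·0.0000+(1−p*)·0.0000)/1.19=0.0000; Δ=(0.0000−0.0000)/(48.5013−25.5873)=0.0000; B=V−Δ·S=0.0000
Node (1,1) S=72.3900: V=(p*·42.6653+(1−p*)·0.0000)/1.19=31.0728; Δ=(42.6653−0.0000)/(91.9353−48.5013)=0.9823; B=V−Δ·S=-40.0361
Node (0,0) S=57.0000: V=(p*·31.0728+(1−p*)·0.0000)/1.19=22.6300; Δ=(31.0728−0.0000)/(72.3900−38.1900)=0.9086; B=V−Δ·S=-29.1579
Self-financing check: at every node Δ·S+B equals the discounted successor values.

(0,0): Delta=0.9086 Bond=-29.1579
(1,0): Delta=0.0000 Bond=0.0000
(1,1): Delta=0.9823 Bond=-40.0361
V0=22.6300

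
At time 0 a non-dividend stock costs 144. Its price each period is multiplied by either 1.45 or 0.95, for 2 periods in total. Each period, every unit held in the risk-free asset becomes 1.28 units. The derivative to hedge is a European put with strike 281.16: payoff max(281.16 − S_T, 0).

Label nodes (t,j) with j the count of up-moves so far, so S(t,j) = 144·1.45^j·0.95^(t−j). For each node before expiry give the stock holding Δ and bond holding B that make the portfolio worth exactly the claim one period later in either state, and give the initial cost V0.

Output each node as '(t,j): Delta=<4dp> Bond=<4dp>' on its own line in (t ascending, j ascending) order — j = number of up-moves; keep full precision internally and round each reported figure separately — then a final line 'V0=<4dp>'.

No-arbitrage ⇒ martingale measure with p* = (R−d)/(u−d) = 0.6600.
Payoff layer (t=2): V(2,0)=151.2000, V(2,1)=82.8000, V(2,2)=0.0000
  t=1,j=0: stock 136.8000 → up 198.3600 (V=82.8000), down 129.9600 (V=151.2000). Price 82.8563; hedge Δ=-1.0000, bond B=219.6562.
  t=1,j=1: stock 208.8000 → up 302.7600 (V=0.0000), down 198.3600 (V=82.8000). Price 21.9937; hedge Δ=-0.7931, bond B=187.5938.
  t=0,j=0: stock 144.0000 → up 208.8000 (V=21.9937), down 136.8000 (V=82.8563). Price 33.3492; hedge Δ=-0.8453, bond B=155.0742.
Check: Δ(0,0)·S0 + B(0,0) = 33.3492 = V0.

(0,0): Delta=-0.8453 Bond=155.0742
(1,0): Delta=-1.0000 Bond=219.6562
(1,1): Delta=-0.7931 Bond=187.5938
V0=33.3492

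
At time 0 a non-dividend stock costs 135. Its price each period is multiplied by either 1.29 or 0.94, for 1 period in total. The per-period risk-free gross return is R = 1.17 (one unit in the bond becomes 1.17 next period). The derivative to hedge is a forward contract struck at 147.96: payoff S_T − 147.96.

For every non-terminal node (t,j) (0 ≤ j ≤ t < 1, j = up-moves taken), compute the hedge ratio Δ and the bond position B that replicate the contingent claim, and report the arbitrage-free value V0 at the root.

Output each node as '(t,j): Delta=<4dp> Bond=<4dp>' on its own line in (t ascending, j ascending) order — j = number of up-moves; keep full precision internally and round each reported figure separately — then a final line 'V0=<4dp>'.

(0,0): Delta=1.0000 Bond=-126.4615
V0=8.5385

Under the risk-neutral measure, an up-move has probability p* = (R−d)/(u−d) = 0.6571 and values discount at R = 1.17.
Terminal payoffs: V(1,0)=-21.0600, V(1,1)=26.1900
(0,0): S=135.0000. Δ = (V_up−V_dn)/(S_up−S_dn) = (26.1900−-21.0600)/(174.1500−126.9000) = 1.0000. V = [p*·26.1900 + (1−p*)·-21.0600]/1.17 = 8.5385. B = V − Δ·S = -126.4615.
Each (Δ,B) replicates both successor values, so the strategy is self-financing and V0 is arbitrage-free.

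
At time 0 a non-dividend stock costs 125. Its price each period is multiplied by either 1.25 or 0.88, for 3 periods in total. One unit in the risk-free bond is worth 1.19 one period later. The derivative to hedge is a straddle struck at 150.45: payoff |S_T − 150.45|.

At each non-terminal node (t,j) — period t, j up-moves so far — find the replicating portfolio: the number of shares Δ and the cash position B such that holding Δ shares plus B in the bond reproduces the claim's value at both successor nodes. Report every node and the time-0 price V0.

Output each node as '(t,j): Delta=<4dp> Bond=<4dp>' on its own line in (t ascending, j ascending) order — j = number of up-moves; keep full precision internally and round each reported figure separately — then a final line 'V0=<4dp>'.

Since d<R<u, set p* = (R−d)/(u−d) = 0.8378; price each node as the discounted p*-expectation of its children.
At expiry t=3: V(3,0)=65.2660, V(3,1)=29.4500, V(3,2)=21.4250, V(3,3)=93.6906
Node (2,0) S=96.8000: V=(p*·29.4500+(1−p*)·65.2660)/1.19=29.6286; Δ=(29.4500−65.2660)/(121.0000−85.1840)=-1.0000; B=V−Δ·S=126.4286
Node (2,1) S=137.5000: V=(p*·21.4250+(1−p*)·29.4500)/1.19=19.0978; Δ=(21.4250−29.4500)/(171.8750−121.0000)=-0.1577; B=V−Δ·S=40.7870
Node (2,2) S=195.3125: V=(p*·93.6906+(1−p*)·21.4250)/1.19=68.8839; Δ=(93.6906−21.4250)/(244.1406−171.8750)=1.0000; B=V−Δ·S=-126.4286
Node (1,0) S=110.0000: V=(p*·19.0978+(1−p*)·29.6286)/1.19=17.4836; Δ=(19.0978−29.6286)/(137.5000−96.8000)=-0.2587; B=V−Δ·S=45.9452
Node (1,1) S=156.2500: V=(p*·68.8839+(1−p*)·19.0978)/1.19=51.1013; Δ=(68.8839−19.0978)/(195.3125−137.5000)=0.8612; B=V−Δ·S=-83.4559
Node (0,0) S=125.0000: V=(p*·51.1013+(1−p*)·17.4836)/1.19=38.3611; Δ=(51.1013−17.4836)/(156.2500−110.0000)=0.7269; B=V−Δ·S=-52.4974
Self-financing check: at every node Δ·S+B equals the discounted successor values.

(0,0): Delta=0.7269 Bond=-52.4974
(1,0): Delta=-0.2587 Bond=45.9452
(1,1): Delta=0.8612 Bond=-83.4559
(2,0): Delta=-1.0000 Bond=126.4286
(2,1): Delta=-0.1577 Bond=40.7870
(2,2): Delta=1.0000 Bond=-126.4286
V0=38.3611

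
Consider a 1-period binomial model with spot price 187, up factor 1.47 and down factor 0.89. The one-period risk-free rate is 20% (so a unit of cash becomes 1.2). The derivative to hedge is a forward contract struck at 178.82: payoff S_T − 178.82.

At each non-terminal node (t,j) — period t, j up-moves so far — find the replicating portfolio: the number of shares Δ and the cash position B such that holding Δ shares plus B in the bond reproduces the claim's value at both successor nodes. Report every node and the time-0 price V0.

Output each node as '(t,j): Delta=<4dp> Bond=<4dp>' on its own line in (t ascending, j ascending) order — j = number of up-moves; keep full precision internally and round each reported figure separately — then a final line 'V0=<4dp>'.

(0,0): Delta=1.0000 Bond=-149.0167
V0=37.9833

Risk-neutral probability p* = (R−d)/(u−d) = (1.2−0.89)/(1.47−0.89) = 0.5345.
Terminal values V(1,·): V(1,0)=-12.3900, V(1,1)=96.0700
  t=0,j=0: stock 187.0000 → up 274.8900 (V=96.0700), down 166.4300 (V=-12.3900). Price 37.9833; hedge Δ=1.0000, bond B=-149.0167.
Self-financing check: at every node Δ·S+B equals the discounted successor values.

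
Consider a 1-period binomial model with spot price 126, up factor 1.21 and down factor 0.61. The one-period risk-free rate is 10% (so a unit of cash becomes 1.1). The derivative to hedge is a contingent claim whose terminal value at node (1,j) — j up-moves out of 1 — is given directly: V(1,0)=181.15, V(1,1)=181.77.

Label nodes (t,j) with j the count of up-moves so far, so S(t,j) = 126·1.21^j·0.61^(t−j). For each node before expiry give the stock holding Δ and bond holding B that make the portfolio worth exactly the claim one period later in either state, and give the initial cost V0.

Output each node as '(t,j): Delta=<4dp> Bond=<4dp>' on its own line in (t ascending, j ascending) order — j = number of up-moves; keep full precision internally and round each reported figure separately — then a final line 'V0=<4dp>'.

(0,0): Delta=0.0082 Bond=164.1088
V0=165.1421

Under the risk-neutral measure, an up-move has probability p* = (R−d)/(u−d) = 0.8167 and values discount at R = 1.1.
Terminal payoffs: V(1,0)=181.1500, V(1,1)=181.7700
(0,0): S=126.0000. Δ = (V_up−V_dn)/(S_up−S_dn) = (181.7700−181.1500)/(152.4600−76.8600) = 0.0082. V = [p*·181.7700 + (1−p*)·181.1500]/1.1 = 165.1421. B = V − Δ·S = 164.1088.
Self-financing check: at every node Δ·S+B equals the discounted successor values.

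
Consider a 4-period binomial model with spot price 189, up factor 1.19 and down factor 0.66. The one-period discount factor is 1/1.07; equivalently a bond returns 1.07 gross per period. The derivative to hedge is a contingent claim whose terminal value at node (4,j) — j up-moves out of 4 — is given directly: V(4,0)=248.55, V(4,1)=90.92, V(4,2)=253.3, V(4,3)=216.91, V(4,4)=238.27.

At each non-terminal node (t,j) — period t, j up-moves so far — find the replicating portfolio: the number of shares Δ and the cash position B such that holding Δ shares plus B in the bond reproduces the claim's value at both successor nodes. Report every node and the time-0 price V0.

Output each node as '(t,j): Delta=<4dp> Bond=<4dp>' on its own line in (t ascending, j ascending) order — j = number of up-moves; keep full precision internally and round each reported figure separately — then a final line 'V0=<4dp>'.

(0,0): Delta=0.1026 Bond=153.6530
(1,0): Delta=0.3570 Bond=132.6658
(1,1): Delta=0.0613 Bond=173.6993
(2,0): Delta=1.9261 Bond=12.7765
(2,1): Delta=0.1023 Bond=179.7600
(2,2): Delta=0.0546 Bond=187.6432
(3,0): Delta=-5.4736 Bond=415.7420
(3,1): Delta=3.1272 Bond=-104.0085
(3,2): Delta=-0.3887 Bond=279.0802
(3,3): Delta=0.1265 Bond=177.8605
V0=173.0367

No-arbitrage ⇒ martingale measure with p* = (R−d)/(u−d) = 0.7736.
Terminal values V(4,·): V(4,0)=248.5500, V(4,1)=90.9200, V(4,2)=253.3000, V(4,3)=216.9100, V(4,4)=238.2700
Node (3,0) S=54.3367: V=(p*·90.9200+(1−p*)·248.5500)/1.07=118.3269; Δ=(90.9200−248.5500)/(64.6607−35.8623)=-5.4736; B=V−Δ·S=415.7420
Node (3,1) S=97.9708: V=(p*·253.3000+(1−p*)·90.9200)/1.07=202.3689; Δ=(253.3000−90.9200)/(116.5852−64.6607)=3.1272; B=V−Δ·S=-104.0085
Node (3,2) S=176.6443: V=(p*·216.9100+(1−p*)·253.3000)/1.07=210.4199; Δ=(216.9100−253.3000)/(210.2067−116.5852)=-0.3887; B=V−Δ·S=279.0802
Node (3,3) S=318.4951: V=(p*·238.2700+(1−p*)·216.9100)/1.07=218.1624; Δ=(238.2700−216.9100)/(379.0091−210.2067)=0.1265; B=V−Δ·S=177.8605
Node (2,0) S=82.3284: V=(p*·202.3689+(1−p*)·118.3269)/1.07=171.3463; Δ=(202.3689−118.3269)/(97.9708−54.3367)=1.9261; B=V−Δ·S=12.7765
Node (2,1) S=148.4406: V=(p*·210.4199+(1−p*)·202.3689)/1.07=194.9505; Δ=(210.4199−202.3689)/(176.6443−97.9708)=0.1023; B=V−Δ·S=179.7600
Node (2,2) S=267.6429: V=(p*·218.1624+(1−p*)·210.4199)/1.07=202.2518; Δ=(218.1624−210.4199)/(318.4951−176.6443)=0.0546; B=V−Δ·S=187.6432
Node (1,0) S=124.7400: V=(p*·194.9505+(1−p*)·171.3463)/1.07=177.2020; Δ=(194.9505−171.3463)/(148.4406−82.3284)=0.3570; B=V−Δ·S=132.6658
Node (1,1) S=224.9100: V=(p*·202.2518+(1−p*)·194.9505)/1.07=187.4754; Δ=(202.2518−194.9505)/(267.6429−148.4406)=0.0613; B=V−Δ·S=173.6993
Node (0,0) S=189.0000: V=(p*·187.4754+(1−p*)·177.2020)/1.07=173.0367; Δ=(187.4754−177.2020)/(224.9100−124.7400)=0.1026; B=V−Δ·S=153.6530
Self-financing check: at every node Δ·S+B equals the discounted successor values.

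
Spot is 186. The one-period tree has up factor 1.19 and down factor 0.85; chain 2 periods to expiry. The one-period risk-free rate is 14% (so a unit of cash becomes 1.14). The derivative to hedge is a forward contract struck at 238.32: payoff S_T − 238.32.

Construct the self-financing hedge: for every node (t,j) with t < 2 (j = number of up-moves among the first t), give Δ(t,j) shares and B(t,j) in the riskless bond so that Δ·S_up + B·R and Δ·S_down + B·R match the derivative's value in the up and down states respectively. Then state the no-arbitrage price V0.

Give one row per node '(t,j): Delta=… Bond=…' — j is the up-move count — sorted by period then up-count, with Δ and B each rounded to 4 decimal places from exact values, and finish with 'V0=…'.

(0,0): Delta=1.0000 Bond=-183.3795
(1,0): Delta=1.0000 Bond=-209.0526
(1,1): Delta=1.0000 Bond=-209.0526
V0=2.6205

The replicating-portfolio and risk-neutral prices coincide; use p* = (1.14−0.85)/(1.19−0.85) = 0.8529 for the latter.
At expiry t=2: V(2,0)=-103.9350, V(2,1)=-50.1810, V(2,2)=25.0746
(1,0): S=158.1000. Δ = (V_up−V_dn)/(S_up−S_dn) = (-50.1810−-103.9350)/(188.1390−134.3850) = 1.0000. V = [p*·-50.1810 + (1−p*)·-103.9350]/1.14 = -50.9526. B = V − Δ·S = -209.0526.
(1,1): S=221.3400. Δ = (V_up−V_dn)/(S_up−S_dn) = (25.0746−-50.1810)/(263.3946−188.1390) = 1.0000. V = [p*·25.0746 + (1−p*)·-50.1810]/1.14 = 12.2874. B = V − Δ·S = -209.0526.
(0,0): S=186.0000. Δ = (V_up−V_dn)/(S_up−S_dn) = (12.2874−-50.9526)/(221.3400−158.1000) = 1.0000. V = [p*·12.2874 + (1−p*)·-50.9526]/1.14 = 2.6205. B = V − Δ·S = -183.3795.
Each (Δ,B) replicates both successor values, so the strategy is self-financing and V0 is arbitrage-free.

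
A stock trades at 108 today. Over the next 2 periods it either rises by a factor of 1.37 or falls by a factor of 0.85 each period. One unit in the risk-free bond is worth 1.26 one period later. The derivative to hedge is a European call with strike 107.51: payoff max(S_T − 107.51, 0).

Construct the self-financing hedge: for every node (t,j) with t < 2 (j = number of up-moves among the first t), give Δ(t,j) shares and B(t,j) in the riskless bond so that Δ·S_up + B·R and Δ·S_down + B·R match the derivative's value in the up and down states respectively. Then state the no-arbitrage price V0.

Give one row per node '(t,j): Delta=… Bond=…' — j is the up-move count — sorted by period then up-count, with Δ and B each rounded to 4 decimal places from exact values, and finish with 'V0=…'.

(0,0): Delta=0.9119 Bond=-57.3697
(1,0): Delta=0.3824 Bond=-23.6838
(1,1): Delta=1.0000 Bond=-85.3254
V0=41.1124

Under the risk-neutral measure, an up-move has probability p* = (R−d)/(u−d) = 0.7885 and values discount at R = 1.26.
Terminal payoffs: V(2,0)=0.0000, V(2,1)=18.2560, V(2,2)=95.1952
  t=1,j=0: stock 91.8000 → up 125.7660 (V=18.2560), down 78.0300 (V=0.0000). Price 11.4239; hedge Δ=0.3824, bond B=-23.6838.
  t=1,j=1: stock 147.9600 → up 202.7052 (V=95.1952), down 125.7660 (V=18.2560). Price 62.6346; hedge Δ=1.0000, bond B=-85.3254.
  t=0,j=0: stock 108.0000 → up 147.9600 (V=62.6346), down 91.8000 (V=11.4239). Price 41.1124; hedge Δ=0.9119, bond B=-57.3697.
Each (Δ,B) replicates both successor values, so the strategy is self-financing and V0 is arbitrage-free.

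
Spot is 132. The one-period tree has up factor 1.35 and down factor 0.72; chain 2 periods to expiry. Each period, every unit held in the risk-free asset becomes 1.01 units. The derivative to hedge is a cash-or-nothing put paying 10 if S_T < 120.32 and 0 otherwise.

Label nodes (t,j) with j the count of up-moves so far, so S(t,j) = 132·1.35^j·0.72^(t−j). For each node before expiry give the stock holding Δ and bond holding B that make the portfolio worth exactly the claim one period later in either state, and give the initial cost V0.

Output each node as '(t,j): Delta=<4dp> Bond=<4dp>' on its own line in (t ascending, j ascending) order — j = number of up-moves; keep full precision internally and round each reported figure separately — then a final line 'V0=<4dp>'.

Since d<R<u, set p* = (R−d)/(u−d) = 0.4603; price each node as the discounted p*-expectation of its children.
Terminal values V(2,·): V(2,0)=10.0000, V(2,1)=0.0000, V(2,2)=0.0000
(1,0): S=95.0400. Δ = (V_up−V_dn)/(S_up−S_dn) = (0.0000−10.0000)/(128.3040−68.4288) = -0.1670. V = [p*·0.0000 + (1−p*)·10.0000]/1.01 = 5.3434. B = V − Δ·S = 21.2164.
(1,1): S=178.2000. Δ = (V_up−V_dn)/(S_up−S_dn) = (0.0000−0.0000)/(240.5700−128.3040) = 0.0000. V = [p*·0.0000 + (1−p*)·0.0000]/1.01 = 0.0000. B = V − Δ·S = 0.0000.
(0,0): S=132.0000. Δ = (V_up−V_dn)/(S_up−S_dn) = (0.0000−5.3434)/(178.2000−95.0400) = -0.0643. V = [p*·0.0000 + (1−p*)·5.3434]/1.01 = 2.8552. B = V − Δ·S = 11.3368.
Check: Δ(0,0)·S0 + B(0,0) = 2.8552 = V0.

(0,0): Delta=-0.0643 Bond=11.3368
(1,0): Delta=-0.1670 Bond=21.2164
(1,1): Delta=0.0000 Bond=0.0000
V0=2.8552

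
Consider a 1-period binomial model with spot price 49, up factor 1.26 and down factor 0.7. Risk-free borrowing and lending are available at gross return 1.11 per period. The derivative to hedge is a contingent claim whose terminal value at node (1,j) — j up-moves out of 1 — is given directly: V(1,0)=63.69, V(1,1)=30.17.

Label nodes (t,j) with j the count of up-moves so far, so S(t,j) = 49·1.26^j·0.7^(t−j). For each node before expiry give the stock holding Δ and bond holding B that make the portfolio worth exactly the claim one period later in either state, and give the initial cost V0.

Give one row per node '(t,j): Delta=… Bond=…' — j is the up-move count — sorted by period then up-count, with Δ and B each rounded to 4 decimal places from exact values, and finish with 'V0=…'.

(0,0): Delta=-1.2216 Bond=95.1261
V0=35.2690

Risk-neutral probability p* = (R−d)/(u−d) = (1.11−0.7)/(1.26−0.7) = 0.7321.
Terminal payoffs: V(1,0)=63.6900, V(1,1)=30.1700
Node (0,0) S=49.0000: V=(p*·30.1700+(1−p*)·63.6900)/1.11=35.2690; Δ=(30.1700−63.6900)/(61.7400−34.3000)=-1.2216; B=V−Δ·S=95.1261
Self-financing check: at every node Δ·S+B equals the discounted successor values.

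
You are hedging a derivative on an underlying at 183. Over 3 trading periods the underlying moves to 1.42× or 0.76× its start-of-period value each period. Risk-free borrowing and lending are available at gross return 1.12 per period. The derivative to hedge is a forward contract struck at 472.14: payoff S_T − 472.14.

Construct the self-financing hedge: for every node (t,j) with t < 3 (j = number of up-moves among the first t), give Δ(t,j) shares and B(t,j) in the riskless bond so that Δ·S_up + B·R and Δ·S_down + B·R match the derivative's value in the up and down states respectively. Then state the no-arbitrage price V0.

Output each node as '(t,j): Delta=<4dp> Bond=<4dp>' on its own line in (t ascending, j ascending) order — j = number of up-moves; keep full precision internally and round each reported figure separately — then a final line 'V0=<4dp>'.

(0,0): Delta=1.0000 Bond=-336.0599
(1,0): Delta=1.0000 Bond=-376.3871
(1,1): Delta=1.0000 Bond=-376.3871
(2,0): Delta=1.0000 Bond=-421.5536
(2,1): Delta=1.0000 Bond=-421.5536
(2,2): Delta=1.0000 Bond=-421.5536
V0=-153.0599

The replicating-portfolio and risk-neutral prices coincide; use p* = (1.12−0.76)/(1.42−0.76) = 0.5455 for the latter.
Terminal payoffs: V(3,0)=-391.8074, V(3,1)=-322.0449, V(3,2)=-191.6991, V(3,3)=51.8417
Node (2,0) S=105.7008: V=(p*·-322.0449+(1−p*)·-391.8074)/1.12=-315.8528; Δ=(-322.0449−-391.8074)/(150.0951−80.3326)=1.0000; B=V−Δ·S=-421.5536
Node (2,1) S=197.4936: V=(p*·-191.6991+(1−p*)·-322.0449)/1.12=-224.0600; Δ=(-191.6991−-322.0449)/(280.4409−150.0951)=1.0000; B=V−Δ·S=-421.5536
Node (2,2) S=369.0012: V=(p*·51.8417+(1−p*)·-191.6991)/1.12=-52.5524; Δ=(51.8417−-191.6991)/(523.9817−280.4409)=1.0000; B=V−Δ·S=-421.5536
Node (1,0) S=139.0800: V=(p*·-224.0600+(1−p*)·-315.8528)/1.12=-237.3071; Δ=(-224.0600−-315.8528)/(197.4936−105.7008)=1.0000; B=V−Δ·S=-376.3871
Node (1,1) S=259.8600: V=(p*·-52.5524+(1−p*)·-224.0600)/1.12=-116.5271; Δ=(-52.5524−-224.0600)/(369.0012−197.4936)=1.0000; B=V−Δ·S=-376.3871
Node (0,0) S=183.0000: V=(p*·-116.5271+(1−p*)·-237.3071)/1.12=-153.0599; Δ=(-116.5271−-237.3071)/(259.8600−139.0800)=1.0000; B=V−Δ·S=-336.0599
Check: Δ(0,0)·S0 + B(0,0) = -153.0599 = V0.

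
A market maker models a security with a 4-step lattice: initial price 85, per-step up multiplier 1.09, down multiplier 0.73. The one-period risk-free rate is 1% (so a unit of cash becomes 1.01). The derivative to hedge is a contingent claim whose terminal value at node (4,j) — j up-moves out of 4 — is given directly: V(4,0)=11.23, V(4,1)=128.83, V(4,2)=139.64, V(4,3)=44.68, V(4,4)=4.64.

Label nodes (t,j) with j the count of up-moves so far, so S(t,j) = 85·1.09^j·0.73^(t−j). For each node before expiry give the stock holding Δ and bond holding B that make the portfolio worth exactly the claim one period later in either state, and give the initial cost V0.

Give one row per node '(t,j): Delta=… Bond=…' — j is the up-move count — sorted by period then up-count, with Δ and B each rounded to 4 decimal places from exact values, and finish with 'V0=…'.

(0,0): Delta=-1.7318 Bond=195.0999
(1,0): Delta=-2.1021 Bond=220.0270
(1,1): Delta=-1.6610 Bond=190.4863
(2,0): Delta=2.0972 Bond=32.0115
(2,1): Delta=-2.9057 Bond=276.5746
(2,2): Delta=-1.4228 Bond=168.3387
(3,0): Delta=9.8791 Bond=-224.9868
(3,1): Delta=0.6082 Bond=105.8512
(3,2): Delta=-3.5780 Bond=328.9087
(3,3): Delta=-1.0104 Bond=124.6260
V0=47.8948

The replicating-portfolio and risk-neutral prices coincide; use p* = (1.01−0.73)/(1.09−0.73) = 0.7778 for the latter.
Terminal payoffs: V(4,0)=11.2300, V(4,1)=128.8300, V(4,2)=139.6400, V(4,3)=44.6800, V(4,4)=4.6400
(3,0): S=33.0664. Δ = (V_up−V_dn)/(S_up−S_dn) = (128.8300−11.2300)/(36.0424−24.1385) = 9.8791. V = [p*·128.8300 + (1−p*)·11.2300]/1.01 = 101.6799. B = V − Δ·S = -224.9868.
(3,1): S=49.3732. Δ = (V_up−V_dn)/(S_up−S_dn) = (139.6400−128.8300)/(53.8168−36.0424) = 0.6082. V = [p*·139.6400 + (1−p*)·128.8300]/1.01 = 135.8790. B = V − Δ·S = 105.8512.
(3,2): S=73.7216. Δ = (V_up−V_dn)/(S_up−S_dn) = (44.6800−139.6400)/(80.3565−53.8168) = -3.5780. V = [p*·44.6800 + (1−p*)·139.6400]/1.01 = 65.1309. B = V − Δ·S = 328.9087.
(3,3): S=110.0775. Δ = (V_up−V_dn)/(S_up−S_dn) = (4.6400−44.6800)/(119.9844−80.3565) = -1.0104. V = [p*·4.6400 + (1−p*)·44.6800]/1.01 = 13.4037. B = V − Δ·S = 124.6260.
(2,0): S=45.2965. Δ = (V_up−V_dn)/(S_up−S_dn) = (135.8790−101.6799)/(49.3732−33.0664) = 2.0972. V = [p*·135.8790 + (1−p*)·101.6799]/1.01 = 127.0091. B = V − Δ·S = 32.0115.
(2,1): S=67.6345. Δ = (V_up−V_dn)/(S_up−S_dn) = (65.1309−135.8790)/(73.7216−49.3732) = -2.9057. V = [p*·65.1309 + (1−p*)·135.8790]/1.01 = 80.0522. B = V − Δ·S = 276.5746.
(2,2): S=100.9885. Δ = (V_up−V_dn)/(S_up−S_dn) = (13.4037−65.1309)/(110.0775−73.7216) = -1.4228. V = [p*·13.4037 + (1−p*)·65.1309]/1.01 = 24.6521. B = V − Δ·S = 168.3387.
(1,0): S=62.0500. Δ = (V_up−V_dn)/(S_up−S_dn) = (80.0522−127.0091)/(67.6345−45.2965) = -2.1021. V = [p*·80.0522 + (1−p*)·127.0091]/1.01 = 89.5911. B = V − Δ·S = 220.0270.
(1,1): S=92.6500. Δ = (V_up−V_dn)/(S_up−S_dn) = (24.6521−80.0522)/(100.9885−67.6345) = -1.6610. V = [p*·24.6521 + (1−p*)·80.0522]/1.01 = 36.5973. B = V − Δ·S = 190.4863.
(0,0): S=85.0000. Δ = (V_up−V_dn)/(S_up−S_dn) = (36.5973−89.5911)/(92.6500−62.0500) = -1.7318. V = [p*·36.5973 + (1−p*)·89.5911]/1.01 = 47.8948. B = V − Δ·S = 195.0999.
Root portfolio cost Δ·85+B reproduces V0=47.8948.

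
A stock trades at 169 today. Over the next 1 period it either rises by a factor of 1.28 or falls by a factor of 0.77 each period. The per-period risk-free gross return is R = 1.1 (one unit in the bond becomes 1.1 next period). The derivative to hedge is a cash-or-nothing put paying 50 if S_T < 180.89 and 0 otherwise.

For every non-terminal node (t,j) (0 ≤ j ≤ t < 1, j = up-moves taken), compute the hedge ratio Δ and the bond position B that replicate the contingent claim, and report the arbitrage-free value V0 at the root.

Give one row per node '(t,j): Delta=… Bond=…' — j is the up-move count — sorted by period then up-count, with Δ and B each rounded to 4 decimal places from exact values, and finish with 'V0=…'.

(0,0): Delta=-0.5801 Bond=114.0820
V0=16.0428

Risk-neutral probability p* = (R−d)/(u−d) = (1.1−0.77)/(1.28−0.77) = 0.6471.
At expiry t=1: V(1,0)=50.0000, V(1,1)=0.0000
(0,0): S=169.0000. Δ = (V_up−V_dn)/(S_up−S_dn) = (0.0000−50.0000)/(216.3200−130.1300) = -0.5801. V = [p*·0.0000 + (1−p*)·50.0000]/1.1 = 16.0428. B = V − Δ·S = 114.0820.
Root portfolio cost Δ·169+B reproduces V0=16.0428.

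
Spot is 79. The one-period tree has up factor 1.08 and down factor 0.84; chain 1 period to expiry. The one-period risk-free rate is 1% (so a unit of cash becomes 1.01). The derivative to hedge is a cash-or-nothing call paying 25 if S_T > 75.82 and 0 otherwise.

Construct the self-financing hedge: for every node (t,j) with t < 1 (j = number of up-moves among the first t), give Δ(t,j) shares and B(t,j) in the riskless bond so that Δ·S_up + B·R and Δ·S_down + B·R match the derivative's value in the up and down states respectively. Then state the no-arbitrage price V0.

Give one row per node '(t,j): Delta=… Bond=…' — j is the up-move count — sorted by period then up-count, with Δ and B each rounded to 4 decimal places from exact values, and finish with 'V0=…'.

(0,0): Delta=1.3186 Bond=-86.6337
V0=17.5330

Under the risk-neutral measure, an up-move has probability p* = (R−d)/(u−d) = 0.7083 and values discount at R = 1.01.
Terminal values V(1,·): V(1,0)=0.0000, V(1,1)=25.0000
  t=0,j=0: stock 79.0000 → up 85.3200 (V=25.0000), down 66.3600 (V=0.0000). Price 17.5330; hedge Δ=1.3186, bond B=-86.6337.
The time-0 hedge costs 17.5330, which is the no-arbitrage price.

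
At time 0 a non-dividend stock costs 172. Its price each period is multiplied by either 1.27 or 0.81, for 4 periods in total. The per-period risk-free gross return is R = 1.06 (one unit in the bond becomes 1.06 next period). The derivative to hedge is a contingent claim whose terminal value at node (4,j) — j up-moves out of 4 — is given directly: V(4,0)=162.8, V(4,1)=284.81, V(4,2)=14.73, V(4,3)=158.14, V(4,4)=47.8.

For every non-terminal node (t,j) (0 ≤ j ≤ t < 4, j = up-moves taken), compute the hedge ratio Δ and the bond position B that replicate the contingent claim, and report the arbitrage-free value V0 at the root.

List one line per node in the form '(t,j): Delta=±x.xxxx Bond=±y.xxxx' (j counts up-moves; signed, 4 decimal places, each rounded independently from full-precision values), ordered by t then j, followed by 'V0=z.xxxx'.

Under the risk-neutral measure, an up-move has probability p* = (R−d)/(u−d) = 0.5435 and values discount at R = 1.06.
Terminal values V(4,·): V(4,0)=162.8000, V(4,1)=284.8100, V(4,2)=14.7300, V(4,3)=158.1400, V(4,4)=47.8000
(3,0): S=91.4079. Δ = (V_up−V_dn)/(S_up−S_dn) = (284.8100−162.8000)/(116.0880−74.0404) = 2.9017. V = [p*·284.8100 + (1−p*)·162.8000]/1.06 = 216.1413. B = V − Δ·S = -49.0978.
(3,1): S=143.3185. Δ = (V_up−V_dn)/(S_up−S_dn) = (14.7300−284.8100)/(182.0145−116.0880) = -4.0967. V = [p*·14.7300 + (1−p*)·284.8100]/1.06 = 130.2145. B = V − Δ·S = 717.3450.
(3,2): S=224.7092. Δ = (V_up−V_dn)/(S_up−S_dn) = (158.1400−14.7300)/(285.3807−182.0145) = 1.3874. V = [p*·158.1400 + (1−p*)·14.7300]/1.06 = 87.4247. B = V − Δ·S = -224.3361.
(3,3): S=352.3219. Δ = (V_up−V_dn)/(S_up−S_dn) = (47.8000−158.1400)/(447.4488−285.3807) = -0.6808. V = [p*·47.8000 + (1−p*)·158.1400]/1.06 = 92.6157. B = V − Δ·S = 332.4852.
(2,0): S=112.8492. Δ = (V_up−V_dn)/(S_up−S_dn) = (130.2145−216.1413)/(143.3185−91.4079) = -1.6553. V = [p*·130.2145 + (1−p*)·216.1413]/1.06 = 159.8509. B = V − Δ·S = 346.6483.
(2,1): S=176.9364. Δ = (V_up−V_dn)/(S_up−S_dn) = (87.4247−130.2145)/(224.7092−143.3185) = -0.5257. V = [p*·87.4247 + (1−p*)·130.2145]/1.06 = 100.9049. B = V − Δ·S = 193.9262.
(2,2): S=277.4188. Δ = (V_up−V_dn)/(S_up−S_dn) = (92.6157−87.4247)/(352.3219−224.7092) = 0.0407. V = [p*·92.6157 + (1−p*)·87.4247]/1.06 = 85.1376. B = V − Δ·S = 73.8530.
(1,0): S=139.3200. Δ = (V_up−V_dn)/(S_up−S_dn) = (100.9049−159.8509)/(176.9364−112.8492) = -0.9198. V = [p*·100.9049 + (1−p*)·159.8509]/1.06 = 120.5802. B = V − Δ·S = 248.7237.
(1,1): S=218.4400. Δ = (V_up−V_dn)/(S_up−S_dn) = (85.1376−100.9049)/(277.4188−176.9364) = -0.1569. V = [p*·85.1376 + (1−p*)·100.9049]/1.06 = 87.1092. B = V − Δ·S = 121.3859.
(0,0): S=172.0000. Δ = (V_up−V_dn)/(S_up−S_dn) = (87.1092−120.5802)/(218.4400−139.3200) = -0.4230. V = [p*·87.1092 + (1−p*)·120.5802]/1.06 = 96.5938. B = V − Δ·S = 169.3569.
Self-financing check: at every node Δ·S+B equals the discounted successor values.

(0,0): Delta=-0.4230 Bond=169.3569
(1,0): Delta=-0.9198 Bond=248.7237
(1,1): Delta=-0.1569 Bond=121.3859
(2,0): Delta=-1.6553 Bond=346.6483
(2,1): Delta=-0.5257 Bond=193.9262
(2,2): Delta=0.0407 Bond=73.8530
(3,0): Delta=2.9017 Bond=-49.0978
(3,1): Delta=-4.0967 Bond=717.3450
(3,2): Delta=1.3874 Bond=-224.3361
(3,3): Delta=-0.6808 Bond=332.4852
V0=96.5938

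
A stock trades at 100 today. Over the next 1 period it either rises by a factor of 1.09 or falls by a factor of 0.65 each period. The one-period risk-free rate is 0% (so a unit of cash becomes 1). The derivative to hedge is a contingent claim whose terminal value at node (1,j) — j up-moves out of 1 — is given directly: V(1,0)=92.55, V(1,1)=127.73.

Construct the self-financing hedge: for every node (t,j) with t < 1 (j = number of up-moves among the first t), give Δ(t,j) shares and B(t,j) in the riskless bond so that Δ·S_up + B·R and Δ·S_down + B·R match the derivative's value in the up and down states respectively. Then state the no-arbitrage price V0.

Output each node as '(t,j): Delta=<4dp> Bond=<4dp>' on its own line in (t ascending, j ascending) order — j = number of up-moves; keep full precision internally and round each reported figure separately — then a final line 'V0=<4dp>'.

(0,0): Delta=0.7995 Bond=40.5795
V0=120.5341

Under the risk-neutral measure, an up-move has probability p* = (R−d)/(u−d) = 0.7955 and values discount at R = 1.
Terminal payoffs: V(1,0)=92.5500, V(1,1)=127.7300
(0,0): S=100.0000. Δ = (V_up−V_dn)/(S_up−S_dn) = (127.7300−92.5500)/(109.0000−65.0000) = 0.7995. V = [p*·127.7300 + (1−p*)·92.5500]/1 = 120.5341. B = V − Δ·S = 40.5795.
Self-financing check: at every node Δ·S+B equals the discounted successor values.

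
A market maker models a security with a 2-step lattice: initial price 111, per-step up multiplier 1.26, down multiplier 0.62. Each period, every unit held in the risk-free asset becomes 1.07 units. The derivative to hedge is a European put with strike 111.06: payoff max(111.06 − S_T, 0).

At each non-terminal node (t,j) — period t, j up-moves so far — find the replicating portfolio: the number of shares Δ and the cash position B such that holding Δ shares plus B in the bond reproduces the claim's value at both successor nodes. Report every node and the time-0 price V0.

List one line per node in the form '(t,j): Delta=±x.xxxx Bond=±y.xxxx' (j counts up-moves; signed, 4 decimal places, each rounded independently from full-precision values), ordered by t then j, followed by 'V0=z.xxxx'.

(0,0): Delta=-0.3972 Bond=58.2354
(1,0): Delta=-1.0000 Bond=103.7944
(1,1): Delta=-0.2720 Bond=44.7970
V0=14.1427

Risk-neutral probability p* = (R−d)/(u−d) = (1.07−0.62)/(1.26−0.62) = 0.7031.
At expiry t=2: V(2,0)=68.3916, V(2,1)=24.3468, V(2,2)=0.0000
  t=1,j=0: stock 68.8200 → up 86.7132 (V=24.3468), down 42.6684 (V=68.3916). Price 34.9744; hedge Δ=-1.0000, bond B=103.7944.
  t=1,j=1: stock 139.8600 → up 176.2236 (V=0.0000), down 86.7132 (V=24.3468). Price 6.7551; hedge Δ=-0.2720, bond B=44.7970.
  t=0,j=0: stock 111.0000 → up 139.8600 (V=6.7551), down 68.8200 (V=34.9744). Price 14.1427; hedge Δ=-0.3972, bond B=58.2354.
The time-0 hedge costs 14.1427, which is the no-arbitrage price.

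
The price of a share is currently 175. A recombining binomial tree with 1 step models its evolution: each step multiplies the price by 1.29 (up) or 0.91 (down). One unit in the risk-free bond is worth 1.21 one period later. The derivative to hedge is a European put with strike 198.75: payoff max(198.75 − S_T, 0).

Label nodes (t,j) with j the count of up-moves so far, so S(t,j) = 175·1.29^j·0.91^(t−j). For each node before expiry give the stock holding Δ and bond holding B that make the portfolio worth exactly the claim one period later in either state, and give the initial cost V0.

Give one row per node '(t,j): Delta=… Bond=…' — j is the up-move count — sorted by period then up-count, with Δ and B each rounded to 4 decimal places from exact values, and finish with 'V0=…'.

Since d<R<u, set p* = (R−d)/(u−d) = 0.7895; price each node as the discounted p*-expectation of its children.
Terminal values V(1,·): V(1,0)=39.5000, V(1,1)=0.0000
(0,0): S=175.0000. Δ = (V_up−V_dn)/(S_up−S_dn) = (0.0000−39.5000)/(225.7500−159.2500) = -0.5940. V = [p*·0.0000 + (1−p*)·39.5000]/1.21 = 6.8726. B = V − Δ·S = 110.8199.
The time-0 hedge costs 6.8726, which is the no-arbitrage price.

(0,0): Delta=-0.5940 Bond=110.8199
V0=6.8726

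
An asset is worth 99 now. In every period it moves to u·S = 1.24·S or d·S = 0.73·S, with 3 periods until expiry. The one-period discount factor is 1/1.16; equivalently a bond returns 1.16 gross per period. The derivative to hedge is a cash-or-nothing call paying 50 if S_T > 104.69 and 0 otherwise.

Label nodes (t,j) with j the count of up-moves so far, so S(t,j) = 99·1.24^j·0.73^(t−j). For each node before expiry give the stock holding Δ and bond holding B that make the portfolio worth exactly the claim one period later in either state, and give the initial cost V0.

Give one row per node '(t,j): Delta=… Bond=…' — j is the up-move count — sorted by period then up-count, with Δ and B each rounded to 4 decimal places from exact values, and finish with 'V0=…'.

Under the risk-neutral measure, an up-move has probability p* = (R−d)/(u−d) = 0.8431 and values discount at R = 1.16.
Terminal payoffs: V(3,0)=0.0000, V(3,1)=0.0000, V(3,2)=50.0000, V(3,3)=50.0000
Node (2,0) S=52.7571: V=(p*·0.0000+(1−p*)·0.0000)/1.16=0.0000; Δ=(0.0000−0.0000)/(65.4188−38.5127)=0.0000; B=V−Δ·S=0.0000
Node (2,1) S=89.6148: V=(p*·50.0000+(1−p*)·0.0000)/1.16=36.3421; Δ=(50.0000−0.0000)/(111.1224−65.4188)=1.0940; B=V−Δ·S=-61.6971
Node (2,2) S=152.2224: V=(p*·50.0000+(1−p*)·50.0000)/1.16=43.1034; Δ=(50.0000−50.0000)/(188.7558−111.1224)=0.0000; B=V−Δ·S=43.1034
Node (1,0) S=72.2700: V=(p*·36.3421+(1−p*)·0.0000)/1.16=26.4150; Δ=(36.3421−0.0000)/(89.6148−52.7571)=0.9860; B=V−Δ·S=-44.8441
Node (1,1) S=122.7600: V=(p*·43.1034+(1−p*)·36.3421)/1.16=36.2438; Δ=(43.1034−36.3421)/(152.2224−89.6148)=0.1080; B=V−Δ·S=22.9863
Node (0,0) S=99.0000: V=(p*·36.2438+(1−p*)·26.4150)/1.16=29.9156; Δ=(36.2438−26.4150)/(122.7600−72.2700)=0.1947; B=V−Δ·S=10.6433
Each (Δ,B) replicates both successor values, so the strategy is self-financing and V0 is arbitrage-free.

(0,0): Delta=0.1947 Bond=10.6433
(1,0): Delta=0.9860 Bond=-44.8441
(1,1): Delta=0.1080 Bond=22.9863
(2,0): Delta=0.0000 Bond=0.0000
(2,1): Delta=1.0940 Bond=-61.6971
(2,2): Delta=0.0000 Bond=43.1034
V0=29.9156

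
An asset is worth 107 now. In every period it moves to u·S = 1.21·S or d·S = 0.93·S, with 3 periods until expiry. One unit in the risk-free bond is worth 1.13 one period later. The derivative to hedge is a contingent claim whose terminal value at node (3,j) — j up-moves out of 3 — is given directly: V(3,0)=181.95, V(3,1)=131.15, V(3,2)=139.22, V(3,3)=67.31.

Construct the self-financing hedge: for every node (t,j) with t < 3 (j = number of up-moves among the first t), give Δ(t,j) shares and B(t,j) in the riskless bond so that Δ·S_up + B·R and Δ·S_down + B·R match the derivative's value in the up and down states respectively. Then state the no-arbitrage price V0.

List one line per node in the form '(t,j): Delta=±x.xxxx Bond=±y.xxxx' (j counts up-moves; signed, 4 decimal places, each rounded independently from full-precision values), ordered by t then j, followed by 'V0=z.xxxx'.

Since d<R<u, set p* = (R−d)/(u−d) = 0.7143; price each node as the discounted p*-expectation of its children.
At expiry t=3: V(3,0)=181.9500, V(3,1)=131.1500, V(3,2)=139.2200, V(3,3)=67.3100
(2,0): S=92.5443. Δ = (V_up−V_dn)/(S_up−S_dn) = (131.1500−181.9500)/(111.9786−86.0662) = -1.9605. V = [p*·131.1500 + (1−p*)·181.9500]/1.13 = 128.9064. B = V − Δ·S = 310.3350.
(2,1): S=120.4071. Δ = (V_up−V_dn)/(S_up−S_dn) = (139.2200−131.1500)/(145.6926−111.9786) = 0.2394. V = [p*·139.2200 + (1−p*)·131.1500]/1.13 = 121.1631. B = V − Δ·S = 92.3417.
(2,2): S=156.6587. Δ = (V_up−V_dn)/(S_up−S_dn) = (67.3100−139.2200)/(189.5570−145.6926) = -1.6394. V = [p*·67.3100 + (1−p*)·139.2200]/1.13 = 77.7484. B = V − Δ·S = 334.5698.
(1,0): S=99.5100. Δ = (V_up−V_dn)/(S_up−S_dn) = (121.1631−128.9064)/(120.4071−92.5443) = -0.2779. V = [p*·121.1631 + (1−p*)·128.9064]/1.13 = 109.1818. B = V − Δ·S = 136.8367.
(1,1): S=129.4700. Δ = (V_up−V_dn)/(S_up−S_dn) = (77.7484−121.1631)/(156.6587−120.4071) = -1.1976. V = [p*·77.7484 + (1−p*)·121.1631]/1.13 = 79.7811. B = V − Δ·S = 234.8334.
(0,0): S=107.0000. Δ = (V_up−V_dn)/(S_up−S_dn) = (79.7811−109.1818)/(129.4700−99.5100) = -0.9813. V = [p*·79.7811 + (1−p*)·109.1818]/1.13 = 78.0365. B = V − Δ·S = 183.0393.
Root portfolio cost Δ·107+B reproduces V0=78.0365.

(0,0): Delta=-0.9813 Bond=183.0393
(1,0): Delta=-0.2779 Bond=136.8367
(1,1): Delta=-1.1976 Bond=234.8334
(2,0): Delta=-1.9605 Bond=310.3350
(2,1): Delta=0.2394 Bond=92.3417
(2,2): Delta=-1.6394 Bond=334.5698
V0=78.0365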